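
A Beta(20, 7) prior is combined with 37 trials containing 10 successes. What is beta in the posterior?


In conjugate updating:
beta_posterior = beta_prior + (n - k)
= 7 + (37 - 10)
= 7 + 27 = 34

34


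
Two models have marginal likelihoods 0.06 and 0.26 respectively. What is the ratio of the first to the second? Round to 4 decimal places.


Evidence ratio = 0.06 / 0.26
= 0.2308

0.2308


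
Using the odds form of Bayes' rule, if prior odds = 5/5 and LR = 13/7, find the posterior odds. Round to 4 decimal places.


Bayes' rule in odds form: posterior odds = prior odds * LR
= (5 * 13) / (5 * 7)
= 65/35 = 1.8571

1.8571


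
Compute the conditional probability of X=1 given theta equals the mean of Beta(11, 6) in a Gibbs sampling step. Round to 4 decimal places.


Mean of Beta(11, 6) = 0.6471
P(X=1 | theta=0.6471) = 0.6471

0.6471


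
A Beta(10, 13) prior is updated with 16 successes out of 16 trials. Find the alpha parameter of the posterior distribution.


In the Beta-Binomial conjugate update:
alpha_post = alpha_prior + successes
= 10 + 16
= 26

26


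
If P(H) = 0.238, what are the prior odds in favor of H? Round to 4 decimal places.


Prior odds = P(H) / (1 - P(H))
= 0.238 / 0.762
= 0.3123

0.3123


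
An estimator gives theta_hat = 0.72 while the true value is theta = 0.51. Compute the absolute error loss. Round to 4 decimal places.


The absolute error loss is |theta_hat - theta|
= |0.72 - 0.51|
= 0.21

0.21


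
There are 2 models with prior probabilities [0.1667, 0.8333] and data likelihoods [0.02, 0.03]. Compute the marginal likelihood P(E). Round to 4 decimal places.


P(E) = sum over models of P(M_i) * P(E|M_i)
= 0.1667*0.02 + 0.8333*0.03
= 0.0283

0.0283


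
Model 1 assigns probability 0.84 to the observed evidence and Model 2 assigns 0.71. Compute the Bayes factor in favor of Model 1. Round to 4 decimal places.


BF = P(data|M1) / P(data|M2)
= 0.84 / 0.71 = 1.1831

1.1831


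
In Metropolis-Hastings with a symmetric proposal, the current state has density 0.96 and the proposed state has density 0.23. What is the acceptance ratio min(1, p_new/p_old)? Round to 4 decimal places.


Ratio = p_new / p_old = 0.23 / 0.96 = 0.2396
Acceptance = min(1, 0.2396) = 0.2396

0.2396


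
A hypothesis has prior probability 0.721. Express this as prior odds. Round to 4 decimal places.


Odds = P(H) / P(not H) = 0.721 / 0.279
= 2.5842

2.5842


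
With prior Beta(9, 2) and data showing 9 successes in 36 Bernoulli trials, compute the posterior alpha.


Conjugate update: alpha_posterior = alpha_prior + k
= 9 + 9 = 18

18


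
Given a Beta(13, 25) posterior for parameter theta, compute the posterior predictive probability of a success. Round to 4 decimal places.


For a Beta-Bernoulli model, the predictive probability is the mean:
P(success) = 13/(13+25) = 13/38 = 0.3421

0.3421


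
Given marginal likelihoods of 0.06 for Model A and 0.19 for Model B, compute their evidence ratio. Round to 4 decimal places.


Ratio = ML(A) / ML(B) = 0.06/0.19
= 0.3158

0.3158


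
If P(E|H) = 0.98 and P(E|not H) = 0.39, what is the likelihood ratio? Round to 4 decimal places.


Likelihood ratio = P(E|H) / P(E|not H)
= 0.98 / 0.39
= 2.5128

2.5128


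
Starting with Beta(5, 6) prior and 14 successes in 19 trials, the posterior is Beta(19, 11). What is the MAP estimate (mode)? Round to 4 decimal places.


The mode of Beta(a, b) when a > 1 and b > 1 is (a-1)/(a+b-2)
= (19 - 1) / (19 + 11 - 2)
= 18 / 28
= 0.6429

0.6429


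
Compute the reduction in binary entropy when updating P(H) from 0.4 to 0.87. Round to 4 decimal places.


H_before = -p*log2(p) - (1-p)*log2(1-p) for p=0.4: 0.971
H_after for p=0.87: 0.5574
Reduction = 0.971 - 0.5574 = 0.4135

0.4135


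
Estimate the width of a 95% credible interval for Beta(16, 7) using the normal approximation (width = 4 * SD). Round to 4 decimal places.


For Beta(a,b): Var = ab/((a+b)^2(a+b+1))
Var = 0.0088, SD = 0.0939
Approximate 95% CI width = 4 * 0.0939 = 0.3757

0.3757


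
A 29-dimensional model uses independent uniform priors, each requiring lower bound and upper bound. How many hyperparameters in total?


Per parameter: 2 (lower bound and upper bound).
Total = 29 * 2 = 58

58


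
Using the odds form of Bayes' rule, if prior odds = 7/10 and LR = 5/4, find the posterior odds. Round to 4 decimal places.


Bayes' rule in odds form: posterior odds = prior odds * LR
= (7 * 5) / (10 * 4)
= 35/40 = 0.875

0.875


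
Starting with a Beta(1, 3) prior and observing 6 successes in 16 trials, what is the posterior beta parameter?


Posterior beta = prior beta + failures
Failures = 16 - 6 = 10
beta_post = 3 + 10 = 13

13


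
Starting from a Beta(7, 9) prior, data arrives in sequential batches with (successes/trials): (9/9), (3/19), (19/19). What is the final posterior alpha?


In sequential Bayesian updating, we sum all successes.
Total successes = 31
Final alpha = 7 + 31 = 38

38


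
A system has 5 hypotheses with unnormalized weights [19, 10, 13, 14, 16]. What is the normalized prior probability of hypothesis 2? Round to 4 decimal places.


The normalized prior is the weight divided by the total.
Total weight = 72
P(H2) = 10 / 72 = 0.1389

0.1389


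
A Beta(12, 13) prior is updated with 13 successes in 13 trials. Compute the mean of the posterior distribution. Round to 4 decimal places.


After update: Beta(25, 13)
Mean = 25 / (25 + 13) = 25 / 38
= 0.6579

0.6579


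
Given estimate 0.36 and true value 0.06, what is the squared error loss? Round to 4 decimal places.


Squared error = (estimate - true)^2
Difference = 0.3
Loss = 0.3^2 = 0.09

0.09


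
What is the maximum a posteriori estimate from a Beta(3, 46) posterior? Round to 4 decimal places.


The MAP estimate equals the mode of the distribution.
Mode of Beta(a,b) = (a-1)/(a+b-2)
= 2/47
= 0.0426

0.0426


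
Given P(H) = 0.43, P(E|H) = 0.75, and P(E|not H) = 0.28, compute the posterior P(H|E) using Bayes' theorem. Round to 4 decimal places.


By Bayes' theorem: P(H|E) = P(E|H)*P(H) / P(E)
P(E) = P(E|H)*P(H) + P(E|not H)*P(not H)
P(E) = 0.75*0.43 + 0.28*0.57 = 0.4821
P(H|E) = 0.75*0.43 / 0.4821 = 0.6689

0.6689


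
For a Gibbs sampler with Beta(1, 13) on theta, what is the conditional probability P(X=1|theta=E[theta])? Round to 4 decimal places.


E[theta] = 1/(1+13) = 0.0714
P(X=1|theta) = theta = 0.0714

0.0714


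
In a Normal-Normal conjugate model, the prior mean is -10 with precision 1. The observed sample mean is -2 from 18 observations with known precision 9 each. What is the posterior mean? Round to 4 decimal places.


Posterior precision = tau0 + n*tau = 1 + 18*9 = 163
Posterior mean = (tau0*mu0 + n*tau*xbar) / posterior_precision
= (1*-10 + 18*9*-2) / 163
= -334 / 163 = -2.0491

-2.0491


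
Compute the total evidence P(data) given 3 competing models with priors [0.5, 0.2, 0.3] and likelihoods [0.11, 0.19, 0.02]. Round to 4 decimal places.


Marginal likelihood = sum P(model_i) * P(data|model_i)
Model 1: 0.5 * 0.11 = 0.055
Model 2: 0.2 * 0.19 = 0.038
Model 3: 0.3 * 0.02 = 0.006
Total = 0.099

0.099


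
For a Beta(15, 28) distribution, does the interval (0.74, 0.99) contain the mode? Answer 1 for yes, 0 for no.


Mode of Beta(a,b) = (a-1)/(a+b-2)
= (15-1)/(15+28-2) = 0.3415
Check: 0.74 <= 0.3415 <= 0.99?
Result: 0

0


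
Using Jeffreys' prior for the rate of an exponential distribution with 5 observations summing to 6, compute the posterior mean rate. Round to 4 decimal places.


Jeffreys' prior leads to posterior Gamma(5, 6).
Mean = 5/6 = 0.8333

0.8333


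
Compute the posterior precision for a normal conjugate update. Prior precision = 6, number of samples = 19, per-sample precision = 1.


tau_post = tau_0 + n * tau
= 6 + 19 * 1 = 25

25


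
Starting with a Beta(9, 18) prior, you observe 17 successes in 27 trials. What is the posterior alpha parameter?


For a Beta-Binomial conjugate model:
Posterior alpha = prior alpha + number of successes
= 9 + 17 = 26

26


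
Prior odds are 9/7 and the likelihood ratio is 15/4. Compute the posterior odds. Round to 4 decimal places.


Posterior odds = prior odds * likelihood ratio
= (9/7) * (15/4)
= 135 / 28
= 4.8214

4.8214


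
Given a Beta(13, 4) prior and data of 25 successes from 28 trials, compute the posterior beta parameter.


Number of failures = 28 - 25 = 3
Posterior beta = 4 + 3 = 7

7


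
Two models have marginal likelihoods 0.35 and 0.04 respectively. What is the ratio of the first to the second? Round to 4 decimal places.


Evidence ratio = 0.35 / 0.04
= 8.75

8.75


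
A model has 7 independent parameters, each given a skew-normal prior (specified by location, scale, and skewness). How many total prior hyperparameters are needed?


Each skew-normal prior needs 3 hyperparameters (location, scale, and skewness).
Total = 3 * 7 = 21

21


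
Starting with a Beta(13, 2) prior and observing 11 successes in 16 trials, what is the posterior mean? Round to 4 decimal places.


Posterior parameters: alpha = 13 + 11 = 24
beta = 2 + 5 = 7
Posterior mean = alpha / (alpha + beta) = 24 / 31
= 0.7742

0.7742


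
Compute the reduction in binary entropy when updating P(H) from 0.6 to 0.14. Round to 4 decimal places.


H_before = -p*log2(p) - (1-p)*log2(1-p) for p=0.6: 0.971
H_after for p=0.14: 0.5842
Reduction = 0.971 - 0.5842 = 0.3867

0.3867


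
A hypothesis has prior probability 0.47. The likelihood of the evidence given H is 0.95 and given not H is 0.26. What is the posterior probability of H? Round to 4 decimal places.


Using Bayes' theorem:
P(E) = 0.47 * 0.95 + 0.53 * 0.26
P(E) = 0.5843
P(H|E) = (0.47 * 0.95) / 0.5843 = 0.7642

0.7642


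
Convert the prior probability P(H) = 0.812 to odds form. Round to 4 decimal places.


P(not H) = 1 - 0.812 = 0.188
Odds = 0.812 / 0.188 = 4.3191

4.3191


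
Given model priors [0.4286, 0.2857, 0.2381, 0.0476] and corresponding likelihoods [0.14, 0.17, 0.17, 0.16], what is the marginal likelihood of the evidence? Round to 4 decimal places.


P(E) = sum_i P(M_i) P(E|M_i)
= 0.06 + 0.0486 + 0.0405 + 0.0076
= 0.1567

0.1567


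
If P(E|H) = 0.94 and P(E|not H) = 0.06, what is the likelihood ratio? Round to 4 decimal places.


Likelihood ratio = P(E|H) / P(E|not H)
= 0.94 / 0.06
= 15.6667

15.6667


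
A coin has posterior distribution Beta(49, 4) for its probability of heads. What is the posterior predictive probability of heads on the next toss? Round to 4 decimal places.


Posterior predictive = E[theta] = alpha/(alpha+beta)
= 49/53
= 0.9245

0.9245


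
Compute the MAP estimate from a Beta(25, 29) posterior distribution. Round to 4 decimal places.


MAP = mode of Beta distribution
= (alpha - 1)/(alpha + beta - 2)
= (25-1)/(25+29-2)
= 24/52 = 0.4615

0.4615


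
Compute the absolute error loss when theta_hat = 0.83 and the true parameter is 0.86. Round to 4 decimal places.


L = |theta_hat - theta_true|
= |0.83 - 0.86| = 0.03

0.03


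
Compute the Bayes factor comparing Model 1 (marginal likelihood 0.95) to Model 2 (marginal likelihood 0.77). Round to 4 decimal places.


BF12 = marginal likelihood of M1 / marginal likelihood of M2
= 0.95/0.77
= 1.2338

1.2338


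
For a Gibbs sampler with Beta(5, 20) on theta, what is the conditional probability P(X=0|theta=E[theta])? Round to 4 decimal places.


E[theta] = 5/(5+20) = 0.2
P(X=0|theta) = 1 - theta = 0.8

0.8


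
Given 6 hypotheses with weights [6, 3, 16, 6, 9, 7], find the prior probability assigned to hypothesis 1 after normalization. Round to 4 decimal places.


To normalize, divide each weight by the sum of all weights.
Sum = 47
Prior(H1) = 6/47 = 0.1277

0.1277


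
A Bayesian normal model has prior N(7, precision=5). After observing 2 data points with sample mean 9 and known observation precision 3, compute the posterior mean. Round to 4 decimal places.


Posterior mean = (prior_precision * prior_mean + n * data_precision * data_mean) / (prior_precision + n * data_precision)
Numerator = 5*7 + 2*3*9 = 89
Denominator = 5 + 2*3 = 11
Posterior mean = 8.0909

8.0909


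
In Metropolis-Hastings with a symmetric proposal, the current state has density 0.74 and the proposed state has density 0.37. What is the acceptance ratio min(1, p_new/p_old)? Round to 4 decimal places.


Ratio = p_new / p_old = 0.37 / 0.74 = 0.5
Acceptance = min(1, 0.5) = 0.5

0.5


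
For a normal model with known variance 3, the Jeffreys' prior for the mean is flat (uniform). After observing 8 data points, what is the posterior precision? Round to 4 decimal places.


Jeffreys' prior for normal mean (known variance) is flat.
Prior precision = 0.
Posterior precision = prior_prec + n/sigma^2 = 0 + 8/3
= 2.6667

2.6667


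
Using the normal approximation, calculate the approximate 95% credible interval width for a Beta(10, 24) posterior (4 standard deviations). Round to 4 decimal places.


Var(Beta) = 10*24/(34^2 * 35) = 0.0059
SD = 0.077
Width ~ 4*SD = 0.3081

0.3081


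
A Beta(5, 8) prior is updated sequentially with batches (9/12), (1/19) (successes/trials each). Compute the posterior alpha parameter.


Sequential conjugate updating is equivalent to a single batch update.
Total successes across all batches = 10
alpha_posterior = alpha_prior + total_successes = 5 + 10
= 15

15


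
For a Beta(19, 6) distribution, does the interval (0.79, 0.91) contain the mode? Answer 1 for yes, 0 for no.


Mode of Beta(a,b) = (a-1)/(a+b-2)
= (19-1)/(19+6-2) = 0.7826
Check: 0.79 <= 0.7826 <= 0.91?
Result: 0

0


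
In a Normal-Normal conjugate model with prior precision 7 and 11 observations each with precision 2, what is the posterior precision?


Posterior precision = prior precision + n * observation precision
= 7 + 11 * 2
= 7 + 22 = 29

29


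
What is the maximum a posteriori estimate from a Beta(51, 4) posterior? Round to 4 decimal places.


The MAP estimate equals the mode of the distribution.
Mode of Beta(a,b) = (a-1)/(a+b-2)
= 50/53
= 0.9434

0.9434


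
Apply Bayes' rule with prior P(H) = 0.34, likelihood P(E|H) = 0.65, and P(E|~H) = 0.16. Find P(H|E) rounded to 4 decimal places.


Step 1: Compute marginal P(E) = P(E|H)P(H) + P(E|~H)P(~H)
= 0.65*0.34 + 0.16*0.66 = 0.3266
Step 2: P(H|E) = P(E|H)P(H)/P(E) = 0.221/0.3266
= 0.6767

0.6767


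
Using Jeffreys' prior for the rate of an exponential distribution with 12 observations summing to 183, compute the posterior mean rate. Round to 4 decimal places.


Jeffreys' prior leads to posterior Gamma(12, 183).
Mean = 12/183 = 0.0656

0.0656


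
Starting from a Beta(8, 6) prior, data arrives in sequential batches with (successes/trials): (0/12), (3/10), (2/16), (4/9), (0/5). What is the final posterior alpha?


In sequential Bayesian updating, we sum all successes.
Total successes = 9
Final alpha = 8 + 9 = 17

17


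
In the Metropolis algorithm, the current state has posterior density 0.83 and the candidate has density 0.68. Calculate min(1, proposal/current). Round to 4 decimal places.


Ratio = 0.68/0.83 = 0.8193
Acceptance probability = min(1, 0.8193)
= 0.8193

0.8193


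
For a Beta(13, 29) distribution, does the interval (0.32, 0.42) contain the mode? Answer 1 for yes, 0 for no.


Mode of Beta(a,b) = (a-1)/(a+b-2)
= (13-1)/(13+29-2) = 0.3
Check: 0.32 <= 0.3 <= 0.42?
Result: 0

0


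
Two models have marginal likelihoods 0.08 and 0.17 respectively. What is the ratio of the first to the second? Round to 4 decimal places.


Evidence ratio = 0.08 / 0.17
= 0.4706

0.4706


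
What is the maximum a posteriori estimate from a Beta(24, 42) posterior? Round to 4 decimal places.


The MAP estimate equals the mode of the distribution.
Mode of Beta(a,b) = (a-1)/(a+b-2)
= 23/64
= 0.3594

0.3594


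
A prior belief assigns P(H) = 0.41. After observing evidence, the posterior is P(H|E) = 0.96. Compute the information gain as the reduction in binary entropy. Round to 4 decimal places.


H(prior) = -0.41*log2(0.41) - 0.59*log2(0.59)
= 0.9765
H(post) = -0.96*log2(0.96) - 0.04*log2(0.04)
= 0.2423
IG = 0.9765 - 0.2423 = 0.7342

0.7342


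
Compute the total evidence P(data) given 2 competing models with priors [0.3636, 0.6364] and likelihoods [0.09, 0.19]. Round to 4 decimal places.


Marginal likelihood = sum P(model_i) * P(data|model_i)
Model 1: 0.3636 * 0.09 = 0.0327
Model 2: 0.6364 * 0.19 = 0.1209
Total = 0.1536

0.1536


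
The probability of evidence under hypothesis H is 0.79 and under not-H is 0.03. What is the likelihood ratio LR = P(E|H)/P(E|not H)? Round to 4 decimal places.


LR = 0.79 / 0.03
= 26.3333

26.3333


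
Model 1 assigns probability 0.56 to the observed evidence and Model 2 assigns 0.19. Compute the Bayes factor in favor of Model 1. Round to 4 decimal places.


BF = P(data|M1) / P(data|M2)
= 0.56 / 0.19 = 2.9474

2.9474


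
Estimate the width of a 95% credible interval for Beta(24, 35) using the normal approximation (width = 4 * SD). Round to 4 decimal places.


For Beta(a,b): Var = ab/((a+b)^2(a+b+1))
Var = 0.004, SD = 0.0634
Approximate 95% CI width = 4 * 0.0634 = 0.2537

0.2537


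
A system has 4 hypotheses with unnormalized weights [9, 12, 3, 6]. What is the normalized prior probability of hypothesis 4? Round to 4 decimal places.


The normalized prior is the weight divided by the total.
Total weight = 30
P(H4) = 6 / 30 = 0.2

0.2


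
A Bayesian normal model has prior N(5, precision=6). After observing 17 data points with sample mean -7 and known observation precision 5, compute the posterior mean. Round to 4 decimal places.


Posterior mean = (prior_precision * prior_mean + n * data_precision * data_mean) / (prior_precision + n * data_precision)
Numerator = 6*5 + 17*5*-7 = -565
Denominator = 6 + 17*5 = 91
Posterior mean = -6.2088

-6.2088


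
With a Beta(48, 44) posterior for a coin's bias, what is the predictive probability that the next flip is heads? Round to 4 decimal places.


The predictive probability equals the posterior mean.
P(next = heads) = alpha / (alpha + beta)
= 48 / 92 = 0.5217

0.5217


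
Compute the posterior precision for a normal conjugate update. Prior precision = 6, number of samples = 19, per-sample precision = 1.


tau_post = tau_0 + n * tau
= 6 + 19 * 1 = 25

25


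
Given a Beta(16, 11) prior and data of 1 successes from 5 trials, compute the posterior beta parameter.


Number of failures = 5 - 1 = 4
Posterior beta = 11 + 4 = 15

15


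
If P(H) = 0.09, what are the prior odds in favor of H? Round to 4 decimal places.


Prior odds = P(H) / (1 - P(H))
= 0.09 / 0.91
= 0.0989

0.0989


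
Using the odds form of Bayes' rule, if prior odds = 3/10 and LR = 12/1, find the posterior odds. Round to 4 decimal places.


Bayes' rule in odds form: posterior odds = prior odds * LR
= (3 * 12) / (10 * 1)
= 36/10 = 3.6

3.6


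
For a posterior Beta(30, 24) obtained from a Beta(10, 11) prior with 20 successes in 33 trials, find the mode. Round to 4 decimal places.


Mode = (alpha - 1) / (alpha + beta - 2)
= 29 / 52
= 0.5577

0.5577


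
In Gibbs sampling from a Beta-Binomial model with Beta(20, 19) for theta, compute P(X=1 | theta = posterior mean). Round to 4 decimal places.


Posterior mean = alpha/(alpha+beta) = 20/39 = 0.5128
P(X=1|theta=mean) = theta = 0.5128

0.5128


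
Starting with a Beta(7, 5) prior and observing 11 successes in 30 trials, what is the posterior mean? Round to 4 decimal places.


Posterior parameters: alpha = 7 + 11 = 18
beta = 5 + 19 = 24
Posterior mean = alpha / (alpha + beta) = 18 / 42
= 0.4286

0.4286


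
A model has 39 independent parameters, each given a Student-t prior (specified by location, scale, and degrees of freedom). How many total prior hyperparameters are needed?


Each Student-t prior needs 3 hyperparameters (location, scale, and degrees of freedom).
Total = 3 * 39 = 117

117


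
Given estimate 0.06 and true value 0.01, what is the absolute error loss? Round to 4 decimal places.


Absolute error = |estimate - true|
= |0.05| = 0.05

0.05


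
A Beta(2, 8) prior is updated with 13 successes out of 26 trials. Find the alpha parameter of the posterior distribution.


In the Beta-Binomial conjugate update:
alpha_post = alpha_prior + successes
= 2 + 13
= 15

15


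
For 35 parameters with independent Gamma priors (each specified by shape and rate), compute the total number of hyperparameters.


A Gamma prior has 2 hyperparameters per parameter.
Total = 35 * 2 = 70

70


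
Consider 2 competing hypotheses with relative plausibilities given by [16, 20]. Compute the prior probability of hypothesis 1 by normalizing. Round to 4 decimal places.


Sum of weights = 16 + 20 = 36
Normalized prior for H1 = 16 / 36
= 0.4444

0.4444


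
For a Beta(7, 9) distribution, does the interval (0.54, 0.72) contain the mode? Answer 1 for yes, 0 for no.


Mode of Beta(a,b) = (a-1)/(a+b-2)
= (7-1)/(7+9-2) = 0.4286
Check: 0.54 <= 0.4286 <= 0.72?
Result: 0

0


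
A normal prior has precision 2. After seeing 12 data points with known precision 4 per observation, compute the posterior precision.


In the conjugate normal model, precisions add:
tau_posterior = tau_prior + n * tau_data
= 2 + 12*4 = 50

50


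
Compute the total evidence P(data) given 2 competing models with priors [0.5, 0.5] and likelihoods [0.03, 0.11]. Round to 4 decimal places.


Marginal likelihood = sum P(model_i) * P(data|model_i)
Model 1: 0.5 * 0.03 = 0.015
Model 2: 0.5 * 0.11 = 0.055
Total = 0.07

0.07


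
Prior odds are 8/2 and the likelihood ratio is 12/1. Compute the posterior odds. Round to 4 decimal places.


Posterior odds = prior odds * likelihood ratio
= (8/2) * (12/1)
= 96 / 2
= 48.0

48.0


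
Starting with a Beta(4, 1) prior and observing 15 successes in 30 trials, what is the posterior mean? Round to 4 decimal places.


Posterior parameters: alpha = 4 + 15 = 19
beta = 1 + 15 = 16
Posterior mean = alpha / (alpha + beta) = 19 / 35
= 0.5429

0.5429


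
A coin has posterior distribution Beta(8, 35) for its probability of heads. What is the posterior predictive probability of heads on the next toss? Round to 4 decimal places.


Posterior predictive = E[theta] = alpha/(alpha+beta)
= 8/43
= 0.186

0.186


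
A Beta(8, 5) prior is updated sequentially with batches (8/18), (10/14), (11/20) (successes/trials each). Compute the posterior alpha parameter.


Sequential conjugate updating is equivalent to a single batch update.
Total successes across all batches = 29
alpha_posterior = alpha_prior + total_successes = 8 + 29
= 37

37


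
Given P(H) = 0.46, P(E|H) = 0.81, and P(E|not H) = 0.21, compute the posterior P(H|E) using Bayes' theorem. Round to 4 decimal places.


By Bayes' theorem: P(H|E) = P(E|H)*P(H) / P(E)
P(E) = P(E|H)*P(H) + P(E|not H)*P(not H)
P(E) = 0.81*0.46 + 0.21*0.54 = 0.486
P(H|E) = 0.81*0.46 / 0.486 = 0.7667

0.7667


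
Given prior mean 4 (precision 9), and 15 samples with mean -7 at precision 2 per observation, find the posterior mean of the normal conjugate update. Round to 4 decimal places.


The posterior mean is a precision-weighted average of prior and data.
Post. prec. = 9 + 30 = 39
Post. mean = (36 + -210)/39 = -174/39 = -4.4615

-4.4615


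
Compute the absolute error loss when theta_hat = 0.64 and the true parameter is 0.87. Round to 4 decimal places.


L = |theta_hat - theta_true|
= |0.64 - 0.87| = 0.23

0.23


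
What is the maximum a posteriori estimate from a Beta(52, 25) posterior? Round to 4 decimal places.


The MAP estimate equals the mode of the distribution.
Mode of Beta(a,b) = (a-1)/(a+b-2)
= 51/75
= 0.68

0.68


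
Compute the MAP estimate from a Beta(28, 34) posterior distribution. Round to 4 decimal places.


MAP = mode of Beta distribution
= (alpha - 1)/(alpha + beta - 2)
= (28-1)/(28+34-2)
= 27/60 = 0.45

0.45


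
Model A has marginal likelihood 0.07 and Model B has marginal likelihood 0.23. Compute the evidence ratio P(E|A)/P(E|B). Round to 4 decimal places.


Evidence ratio = P(E|A) / P(E|B)
= 0.07 / 0.23
= 0.3043

0.3043


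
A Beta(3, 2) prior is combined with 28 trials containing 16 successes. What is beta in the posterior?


In conjugate updating:
beta_posterior = beta_prior + (n - k)
= 2 + (28 - 16)
= 2 + 12 = 14

14


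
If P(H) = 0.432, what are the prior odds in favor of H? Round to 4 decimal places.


Prior odds = P(H) / (1 - P(H))
= 0.432 / 0.568
= 0.7606

0.7606


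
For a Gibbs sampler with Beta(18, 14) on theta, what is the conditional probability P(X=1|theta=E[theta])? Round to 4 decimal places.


E[theta] = 18/(18+14) = 0.5625
P(X=1|theta) = theta = 0.5625

0.5625


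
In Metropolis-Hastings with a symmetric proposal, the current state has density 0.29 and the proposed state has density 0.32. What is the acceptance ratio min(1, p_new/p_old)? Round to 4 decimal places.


Ratio = p_new / p_old = 0.32 / 0.29 = 1.1034
Acceptance = min(1, 1.1034) = 1.0

1.0


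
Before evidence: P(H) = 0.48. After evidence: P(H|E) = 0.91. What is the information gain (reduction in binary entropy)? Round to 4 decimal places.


Prior entropy = 0.9988
Posterior entropy = 0.4365
Information gain = 0.9988 - 0.4365 = 0.5624

0.5624


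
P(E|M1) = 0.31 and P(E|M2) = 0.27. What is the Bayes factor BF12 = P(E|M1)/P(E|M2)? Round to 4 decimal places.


Bayes factor BF12 = P(E|M1) / P(E|M2)
= 0.31 / 0.27
= 1.1481

1.1481


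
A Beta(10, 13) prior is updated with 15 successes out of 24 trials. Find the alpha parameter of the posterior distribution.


In the Beta-Binomial conjugate update:
alpha_post = alpha_prior + successes
= 10 + 15
= 25

25


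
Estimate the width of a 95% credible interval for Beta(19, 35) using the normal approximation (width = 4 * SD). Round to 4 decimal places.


For Beta(a,b): Var = ab/((a+b)^2(a+b+1))
Var = 0.0041, SD = 0.0644
Approximate 95% CI width = 4 * 0.0644 = 0.2576

0.2576


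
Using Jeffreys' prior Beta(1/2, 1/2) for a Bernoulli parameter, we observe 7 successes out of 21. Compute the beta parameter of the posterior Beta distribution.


Conjugate update: Beta(0.5 + k, 0.5 + n - k).
k = 7, n - k = 14
Posterior beta = 0.5 + (n - k) = 0.5 + 14 = 14.5

14.5


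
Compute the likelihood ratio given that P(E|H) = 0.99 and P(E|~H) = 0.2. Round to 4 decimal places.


LR = P(E|H) / P(E|~H)
= 0.99 / 0.2 = 4.95

4.95


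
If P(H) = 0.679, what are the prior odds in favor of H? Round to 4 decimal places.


Prior odds = P(H) / (1 - P(H))
= 0.679 / 0.321
= 2.1153

2.1153


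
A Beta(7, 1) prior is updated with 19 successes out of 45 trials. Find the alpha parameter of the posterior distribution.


In the Beta-Binomial conjugate update:
alpha_post = alpha_prior + successes
= 7 + 19
= 26

26


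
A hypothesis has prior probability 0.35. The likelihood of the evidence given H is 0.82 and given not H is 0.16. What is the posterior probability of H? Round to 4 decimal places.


Using Bayes' theorem:
P(E) = 0.35 * 0.82 + 0.65 * 0.16
P(E) = 0.391
P(H|E) = (0.35 * 0.82) / 0.391 = 0.734

0.734


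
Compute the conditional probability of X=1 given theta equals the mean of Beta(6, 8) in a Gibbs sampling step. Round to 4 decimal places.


Mean of Beta(6, 8) = 0.4286
P(X=1 | theta=0.4286) = 0.4286

0.4286


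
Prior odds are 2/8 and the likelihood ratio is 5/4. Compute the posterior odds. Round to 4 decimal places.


Posterior odds = prior odds * likelihood ratio
= (2/8) * (5/4)
= 10 / 32
= 0.3125

0.3125


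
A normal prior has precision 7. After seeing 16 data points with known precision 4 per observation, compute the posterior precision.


In the conjugate normal model, precisions add:
tau_posterior = tau_prior + n * tau_data
= 7 + 16*4 = 71

71


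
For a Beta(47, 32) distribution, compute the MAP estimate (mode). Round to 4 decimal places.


MAP = mode = (a-1)/(a+b-2)
= (47-1)/(47+32-2)
= 46/77 = 0.5974

0.5974


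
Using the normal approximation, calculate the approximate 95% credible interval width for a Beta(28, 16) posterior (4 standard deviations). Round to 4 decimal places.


Var(Beta) = 28*16/(44^2 * 45) = 0.0051
SD = 0.0717
Width ~ 4*SD = 0.2868

0.2868


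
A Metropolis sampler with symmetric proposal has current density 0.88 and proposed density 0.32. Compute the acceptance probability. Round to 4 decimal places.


For symmetric proposals, acceptance = min(1, pi(x*)/pi(x))
= min(1, 0.32/0.88)
= min(1, 0.3636) = 0.3636

0.3636


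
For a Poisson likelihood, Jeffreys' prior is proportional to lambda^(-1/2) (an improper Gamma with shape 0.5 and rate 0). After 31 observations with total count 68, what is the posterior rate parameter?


Jeffreys' prior for Poisson is proportional to lambda^(-1/2).
Posterior is Gamma(0.5 + S, 0 + n) = Gamma(0.5 + 68, 31).
Posterior rate = 0 + n = 31

31.0


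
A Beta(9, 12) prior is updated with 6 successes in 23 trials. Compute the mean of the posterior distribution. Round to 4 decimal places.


After update: Beta(15, 29)
Mean = 15 / (15 + 29) = 15 / 44
= 0.3409

0.3409


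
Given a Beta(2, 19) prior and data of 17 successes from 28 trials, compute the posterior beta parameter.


Number of failures = 28 - 17 = 11
Posterior beta = 19 + 11 = 30

30


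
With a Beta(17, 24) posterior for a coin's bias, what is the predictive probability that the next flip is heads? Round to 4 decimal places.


The predictive probability equals the posterior mean.
P(next = heads) = alpha / (alpha + beta)
= 17 / 41 = 0.4146

0.4146


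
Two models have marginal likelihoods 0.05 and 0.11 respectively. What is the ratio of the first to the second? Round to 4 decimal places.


Evidence ratio = 0.05 / 0.11
= 0.4545

0.4545


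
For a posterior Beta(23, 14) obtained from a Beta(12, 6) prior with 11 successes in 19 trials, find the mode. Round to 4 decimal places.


Mode = (alpha - 1) / (alpha + beta - 2)
= 22 / 35
= 0.6286

0.6286


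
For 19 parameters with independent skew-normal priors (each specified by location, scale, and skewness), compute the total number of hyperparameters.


A skew-normal prior has 3 hyperparameters per parameter.
Total = 19 * 3 = 57

57


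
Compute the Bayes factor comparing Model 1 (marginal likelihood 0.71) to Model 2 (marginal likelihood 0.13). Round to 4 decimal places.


BF12 = marginal likelihood of M1 / marginal likelihood of M2
= 0.71/0.13
= 5.4615

5.4615


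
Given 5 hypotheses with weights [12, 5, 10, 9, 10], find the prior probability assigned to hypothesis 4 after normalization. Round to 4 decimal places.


To normalize, divide each weight by the sum of all weights.
Sum = 46
Prior(H4) = 9/46 = 0.1957

0.1957


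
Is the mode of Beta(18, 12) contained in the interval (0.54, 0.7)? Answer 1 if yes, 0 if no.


Mode = (a-1)/(a+b-2) = 17/28 = 0.6071
Interval: (0.54, 0.7)
Contains mode? 1

1


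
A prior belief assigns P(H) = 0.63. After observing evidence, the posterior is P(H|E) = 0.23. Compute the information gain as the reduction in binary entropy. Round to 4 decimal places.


H(prior) = -0.63*log2(0.63) - 0.37*log2(0.37)
= 0.9507
H(post) = -0.23*log2(0.23) - 0.77*log2(0.77)
= 0.778
IG = 0.9507 - 0.778 = 0.1727

0.1727


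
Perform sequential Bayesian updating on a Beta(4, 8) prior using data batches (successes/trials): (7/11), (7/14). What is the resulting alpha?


Accumulate successes: 14
Posterior alpha = prior alpha + sum of successes
= 4 + 14 = 18

18


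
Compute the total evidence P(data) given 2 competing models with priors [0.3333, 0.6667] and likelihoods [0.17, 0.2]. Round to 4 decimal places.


Marginal likelihood = sum P(model_i) * P(data|model_i)
Model 1: 0.3333 * 0.17 = 0.0567
Model 2: 0.6667 * 0.2 = 0.1333
Total = 0.19

0.19


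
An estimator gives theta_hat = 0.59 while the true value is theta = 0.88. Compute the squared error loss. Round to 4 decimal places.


The squared error loss is (theta_hat - theta)^2
= (0.59 - 0.88)^2
= (-0.29)^2 = 0.0841

0.0841


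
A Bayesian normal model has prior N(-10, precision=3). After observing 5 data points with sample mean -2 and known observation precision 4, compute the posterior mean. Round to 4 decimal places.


Posterior mean = (prior_precision * prior_mean + n * data_precision * data_mean) / (prior_precision + n * data_precision)
Numerator = 3*-10 + 5*4*-2 = -70
Denominator = 3 + 5*4 = 23
Posterior mean = -3.0435

-3.0435


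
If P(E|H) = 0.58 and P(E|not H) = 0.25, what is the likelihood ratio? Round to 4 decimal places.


Likelihood ratio = P(E|H) / P(E|not H)
= 0.58 / 0.25
= 2.32

2.32


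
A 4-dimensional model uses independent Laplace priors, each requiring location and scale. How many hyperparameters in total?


Per parameter: 2 (location and scale).
Total = 4 * 2 = 8

8


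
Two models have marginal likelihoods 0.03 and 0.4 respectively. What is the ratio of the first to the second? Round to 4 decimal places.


Evidence ratio = 0.03 / 0.4
= 0.075

0.075


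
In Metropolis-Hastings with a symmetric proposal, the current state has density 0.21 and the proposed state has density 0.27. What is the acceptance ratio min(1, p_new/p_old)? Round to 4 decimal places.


Ratio = p_new / p_old = 0.27 / 0.21 = 1.2857
Acceptance = min(1, 1.2857) = 1.0

1.0


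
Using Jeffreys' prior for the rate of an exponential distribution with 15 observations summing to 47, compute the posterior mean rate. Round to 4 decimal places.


Jeffreys' prior leads to posterior Gamma(15, 47).
Mean = 15/47 = 0.3191

0.3191


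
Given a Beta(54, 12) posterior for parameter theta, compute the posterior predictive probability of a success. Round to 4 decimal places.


For a Beta-Bernoulli model, the predictive probability is the mean:
P(success) = 54/(54+12) = 54/66 = 0.8182

0.8182


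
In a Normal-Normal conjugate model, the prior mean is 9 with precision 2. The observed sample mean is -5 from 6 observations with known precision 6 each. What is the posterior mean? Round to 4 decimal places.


Posterior precision = tau0 + n*tau = 2 + 6*6 = 38
Posterior mean = (tau0*mu0 + n*tau*xbar) / posterior_precision
= (2*9 + 6*6*-5) / 38
= -162 / 38 = -4.2632

-4.2632


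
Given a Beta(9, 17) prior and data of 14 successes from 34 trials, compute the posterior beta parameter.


Number of failures = 34 - 14 = 20
Posterior beta = 17 + 20 = 37

37


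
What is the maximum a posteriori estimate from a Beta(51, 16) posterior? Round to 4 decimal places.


The MAP estimate equals the mode of the distribution.
Mode of Beta(a,b) = (a-1)/(a+b-2)
= 50/65
= 0.7692

0.7692


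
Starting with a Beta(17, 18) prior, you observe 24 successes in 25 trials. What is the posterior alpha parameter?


For a Beta-Binomial conjugate model:
Posterior alpha = prior alpha + number of successes
= 17 + 24 = 41

41


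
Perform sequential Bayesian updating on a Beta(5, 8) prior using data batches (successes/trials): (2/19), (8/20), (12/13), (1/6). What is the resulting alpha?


Accumulate successes: 23
Posterior alpha = prior alpha + sum of successes
= 5 + 23 = 28

28


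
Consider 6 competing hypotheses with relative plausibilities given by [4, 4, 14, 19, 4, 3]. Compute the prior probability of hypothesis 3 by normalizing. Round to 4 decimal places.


Sum of weights = 4 + 4 + 14 + 19 + 4 + 3 = 48
Normalized prior for H3 = 14 / 48
= 0.2917

0.2917


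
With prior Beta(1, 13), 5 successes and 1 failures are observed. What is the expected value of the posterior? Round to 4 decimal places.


Posterior = Beta(6, 14)
E[theta] = alpha/(alpha+beta)
= 6/20 = 0.3

0.3


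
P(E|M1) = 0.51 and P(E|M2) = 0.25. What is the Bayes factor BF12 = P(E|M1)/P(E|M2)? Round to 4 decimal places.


Bayes factor BF12 = P(E|M1) / P(E|M2)
= 0.51 / 0.25
= 2.04

2.04


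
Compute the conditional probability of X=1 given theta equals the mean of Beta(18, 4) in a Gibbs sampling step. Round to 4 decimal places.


Mean of Beta(18, 4) = 0.8182
P(X=1 | theta=0.8182) = 0.8182

0.8182


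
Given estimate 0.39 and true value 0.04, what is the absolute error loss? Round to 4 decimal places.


Absolute error = |estimate - true|
= |0.35| = 0.35

0.35


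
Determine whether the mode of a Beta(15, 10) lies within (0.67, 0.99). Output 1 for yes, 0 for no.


First find the mode: (a-1)/(a+b-2) = 0.6087
Is 0.6087 in (0.67, 0.99)? 0

0


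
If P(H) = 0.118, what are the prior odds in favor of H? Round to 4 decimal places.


Prior odds = P(H) / (1 - P(H))
= 0.118 / 0.882
= 0.1338

0.1338


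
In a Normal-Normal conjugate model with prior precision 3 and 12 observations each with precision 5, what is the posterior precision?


Posterior precision = prior precision + n * observation precision
= 3 + 12 * 5
= 3 + 60 = 63

63


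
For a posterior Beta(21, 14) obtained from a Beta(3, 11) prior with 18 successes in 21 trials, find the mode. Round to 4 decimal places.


Mode = (alpha - 1) / (alpha + beta - 2)
= 20 / 33
= 0.6061

0.6061


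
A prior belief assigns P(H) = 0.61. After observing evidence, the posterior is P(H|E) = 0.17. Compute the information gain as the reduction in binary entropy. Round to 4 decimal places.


H(prior) = -0.61*log2(0.61) - 0.39*log2(0.39)
= 0.9648
H(post) = -0.17*log2(0.17) - 0.83*log2(0.83)
= 0.6577
IG = 0.9648 - 0.6577 = 0.3071

0.3071


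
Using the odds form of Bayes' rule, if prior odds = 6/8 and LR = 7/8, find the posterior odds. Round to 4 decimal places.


Bayes' rule in odds form: posterior odds = prior odds * LR
= (6 * 7) / (8 * 8)
= 42/64 = 0.6562

0.6562


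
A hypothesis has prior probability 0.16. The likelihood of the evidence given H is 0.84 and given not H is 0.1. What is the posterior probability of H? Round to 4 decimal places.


Using Bayes' theorem:
P(E) = 0.16 * 0.84 + 0.84 * 0.1
P(E) = 0.2184
P(H|E) = (0.16 * 0.84) / 0.2184 = 0.6154

0.6154


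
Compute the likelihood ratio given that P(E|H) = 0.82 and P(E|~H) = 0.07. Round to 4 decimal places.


LR = P(E|H) / P(E|~H)
= 0.82 / 0.07 = 11.7143

11.7143


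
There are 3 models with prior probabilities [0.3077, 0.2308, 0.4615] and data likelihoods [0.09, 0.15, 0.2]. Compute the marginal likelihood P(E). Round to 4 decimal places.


P(E) = sum over models of P(M_i) * P(E|M_i)
= 0.3077*0.09 + 0.2308*0.15 + 0.4615*0.2
= 0.1546

0.1546


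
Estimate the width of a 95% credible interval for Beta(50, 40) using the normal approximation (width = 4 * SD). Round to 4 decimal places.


For Beta(a,b): Var = ab/((a+b)^2(a+b+1))
Var = 0.0027, SD = 0.0521
Approximate 95% CI width = 4 * 0.0521 = 0.2084

0.2084


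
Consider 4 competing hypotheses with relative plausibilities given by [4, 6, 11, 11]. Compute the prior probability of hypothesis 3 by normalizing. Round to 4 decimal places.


Sum of weights = 4 + 6 + 11 + 11 = 32
Normalized prior for H3 = 11 / 32
= 0.3438

0.3438


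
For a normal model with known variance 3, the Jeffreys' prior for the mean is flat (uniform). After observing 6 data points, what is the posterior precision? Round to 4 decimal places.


Jeffreys' prior for normal mean (known variance) is flat.
Prior precision = 0.
Posterior precision = prior_prec + n/sigma^2 = 0 + 6/3
= 2.0

2.0


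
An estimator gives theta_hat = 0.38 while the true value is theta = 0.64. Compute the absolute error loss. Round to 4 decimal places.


The absolute error loss is |theta_hat - theta|
= |0.38 - 0.64|
= 0.26

0.26


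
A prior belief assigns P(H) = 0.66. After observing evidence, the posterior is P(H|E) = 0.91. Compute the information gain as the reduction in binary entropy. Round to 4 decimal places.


H(prior) = -0.66*log2(0.66) - 0.34*log2(0.34)
= 0.9248
H(post) = -0.91*log2(0.91) - 0.09*log2(0.09)
= 0.4365
IG = 0.9248 - 0.4365 = 0.4883

0.4883
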